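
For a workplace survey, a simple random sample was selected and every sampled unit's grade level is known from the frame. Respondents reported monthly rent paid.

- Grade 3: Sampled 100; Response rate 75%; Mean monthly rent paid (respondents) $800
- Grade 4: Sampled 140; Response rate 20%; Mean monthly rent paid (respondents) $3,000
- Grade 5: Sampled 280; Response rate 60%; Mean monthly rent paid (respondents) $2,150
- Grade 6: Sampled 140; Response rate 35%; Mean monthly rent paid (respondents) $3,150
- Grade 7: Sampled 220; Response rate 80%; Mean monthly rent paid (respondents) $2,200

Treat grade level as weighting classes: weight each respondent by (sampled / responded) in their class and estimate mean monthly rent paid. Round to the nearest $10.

With weight = n_sampled/n_responded per class, the weighted class total is n_sampled:
  Grade 3: 100 × 800 = 80,000
  Grade 4: 140 × 3000 = 420,000
  Grade 5: 280 × 2150 = 602,000
  Grade 6: 140 × 3150 = 441,000
  Grade 7: 220 × 2200 = 484,000
Adjusted estimate = 2,027,000 / 880 = 2303.41 → $2,300.

$2,300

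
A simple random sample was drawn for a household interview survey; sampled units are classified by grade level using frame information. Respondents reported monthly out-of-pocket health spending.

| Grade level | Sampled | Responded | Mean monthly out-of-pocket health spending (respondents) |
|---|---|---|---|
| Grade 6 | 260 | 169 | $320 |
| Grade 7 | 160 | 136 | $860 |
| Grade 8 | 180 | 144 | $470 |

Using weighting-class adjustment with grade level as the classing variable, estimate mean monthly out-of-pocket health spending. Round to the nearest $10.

$510

Class response rates: Grade 6 169/260 = 65%, Grade 7 136/160 = 85%, Grade 8 144/180 = 80%.
Weighting each respondent by the inverse class response rate inflates each class back to its sampled size, so the class weight is n_sampled:
  Grade 6: 260 × 320 = 83,200
  Grade 7: 160 × 860 = 137,600
  Grade 8: 180 × 470 = 84,600
Adjusted estimate = 305,400 / 600 = 509 → $510.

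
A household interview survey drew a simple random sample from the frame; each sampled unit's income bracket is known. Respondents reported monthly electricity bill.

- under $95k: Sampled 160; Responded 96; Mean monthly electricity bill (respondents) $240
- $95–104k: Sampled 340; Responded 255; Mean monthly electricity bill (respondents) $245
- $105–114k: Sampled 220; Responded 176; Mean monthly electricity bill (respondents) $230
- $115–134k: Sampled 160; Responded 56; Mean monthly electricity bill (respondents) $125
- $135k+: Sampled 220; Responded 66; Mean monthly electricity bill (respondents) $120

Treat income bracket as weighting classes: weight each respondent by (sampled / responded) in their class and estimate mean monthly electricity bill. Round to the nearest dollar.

$199

Class response rates: under $95k 96/160 = 60%, $95–104k 255/340 = 75%, $105–114k 176/220 = 80%, $115–134k 56/160 = 35%, $135k+ 66/220 = 30%.
Inverse-response-rate weighting restores each class to its sampled count, so class totals weight by n_sampled:
  under $95k: 160 × 240 = 38,400
  $95–104k: 340 × 245 = 83,300
  $105–114k: 220 × 230 = 50,600
  $115–134k: 160 × 125 = 20,000
  $135k+: 220 × 120 = 26,400
Adjusted estimate = 218,700 / 1,100 = 198.818 → $199.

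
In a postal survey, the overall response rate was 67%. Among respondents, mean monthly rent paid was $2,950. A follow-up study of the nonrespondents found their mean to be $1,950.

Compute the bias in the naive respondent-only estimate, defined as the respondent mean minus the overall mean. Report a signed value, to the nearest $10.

Nonresponse fraction = 1 − 0.67 = 0.33.
Bias = (nonresponse fraction) × (respondent mean − nonrespondent mean)
     = 0.33 × (2950 − 1950) = 0.33 × 1000 = 330.

+$330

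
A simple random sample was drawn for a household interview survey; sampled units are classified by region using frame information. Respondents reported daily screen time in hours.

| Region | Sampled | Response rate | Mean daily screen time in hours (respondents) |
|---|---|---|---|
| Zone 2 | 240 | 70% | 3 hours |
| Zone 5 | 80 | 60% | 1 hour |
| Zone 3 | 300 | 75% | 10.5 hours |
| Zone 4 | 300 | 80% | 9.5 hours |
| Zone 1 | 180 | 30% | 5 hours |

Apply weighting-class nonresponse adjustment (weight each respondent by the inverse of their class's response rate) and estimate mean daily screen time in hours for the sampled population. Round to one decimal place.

Inverse-response-rate weighting restores each class to its sampled count, so class totals weight by n_sampled:
  Zone 2: 240 × 3 = 720
  Zone 5: 80 × 1 = 80
  Zone 3: 300 × 10.5 = 3150
  Zone 4: 300 × 9.5 = 2850
  Zone 1: 180 × 5 = 900
Adjusted estimate = 7700 / 1,100 = 7 → 7.0.

7.0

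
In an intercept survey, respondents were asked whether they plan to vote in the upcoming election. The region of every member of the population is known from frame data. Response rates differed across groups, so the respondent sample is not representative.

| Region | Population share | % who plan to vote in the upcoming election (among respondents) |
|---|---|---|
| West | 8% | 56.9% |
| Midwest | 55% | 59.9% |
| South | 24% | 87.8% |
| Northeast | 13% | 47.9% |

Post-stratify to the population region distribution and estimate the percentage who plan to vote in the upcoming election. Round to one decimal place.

64.8%

Reweight to the known region distribution:
  West: 0.08 × 56.9 = 4.552
  Midwest: 0.55 × 59.9 = 32.945
  South: 0.24 × 87.8 = 21.072
  Northeast: 0.13 × 47.9 = 6.227
Post-stratified estimate = 64.796 → 64.8%.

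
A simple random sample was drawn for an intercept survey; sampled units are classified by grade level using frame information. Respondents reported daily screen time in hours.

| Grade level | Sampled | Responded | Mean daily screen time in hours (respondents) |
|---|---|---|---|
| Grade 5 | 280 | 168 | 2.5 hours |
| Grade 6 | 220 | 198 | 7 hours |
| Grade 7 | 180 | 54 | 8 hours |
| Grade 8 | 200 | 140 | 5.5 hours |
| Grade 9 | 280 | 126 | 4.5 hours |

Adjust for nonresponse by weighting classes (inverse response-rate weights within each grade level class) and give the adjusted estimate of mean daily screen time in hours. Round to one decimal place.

Class response rates: Grade 5 168/280 = 60%, Grade 6 198/220 = 90%, Grade 7 54/180 = 30%, Grade 8 140/200 = 70%, Grade 9 126/280 = 45%.
Inverse-response-rate weighting restores each class to its sampled count, so class totals weight by n_sampled:
  Grade 5: 280 × 2.5 = 700
  Grade 6: 220 × 7 = 1540
  Grade 7: 180 × 8 = 1440
  Grade 8: 200 × 5.5 = 1100
  Grade 9: 280 × 4.5 = 1260
Adjusted estimate = 6040 / 1,160 = 5.2069 → 5.2.

5.2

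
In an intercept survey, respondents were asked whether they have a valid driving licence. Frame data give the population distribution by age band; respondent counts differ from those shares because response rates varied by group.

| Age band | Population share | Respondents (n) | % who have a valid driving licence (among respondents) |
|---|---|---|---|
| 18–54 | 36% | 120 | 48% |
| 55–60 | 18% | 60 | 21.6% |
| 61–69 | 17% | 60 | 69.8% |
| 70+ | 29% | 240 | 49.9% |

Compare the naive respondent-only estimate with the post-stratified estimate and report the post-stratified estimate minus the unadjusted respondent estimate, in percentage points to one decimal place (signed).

Unadjusted (pooled respondent) estimate weights by respondent counts:
  (120/480)×48 + (60/480)×21.6 + (60/480)×69.8 + (240/480)×49.9 = 48.375%
Reweighting by population age band shares:
  0.36×48 + 0.18×21.6 + 0.17×69.8 + 0.29×49.9 = 47.505%
Difference = 47.505 − 48.375 = -0.87 pp.

-0.9 percentage points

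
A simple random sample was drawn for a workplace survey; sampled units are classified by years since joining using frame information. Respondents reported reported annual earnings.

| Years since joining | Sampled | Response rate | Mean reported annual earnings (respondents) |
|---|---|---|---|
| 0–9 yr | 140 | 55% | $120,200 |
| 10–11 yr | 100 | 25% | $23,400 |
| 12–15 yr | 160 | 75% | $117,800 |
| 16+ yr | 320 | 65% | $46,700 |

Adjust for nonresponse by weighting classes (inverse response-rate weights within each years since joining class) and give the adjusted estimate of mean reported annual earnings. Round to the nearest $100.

Inverse-response-rate weighting restores each class to its sampled count, so class totals weight by n_sampled:
  0–9 yr: 140 × 120,200 = 16,828,000
  10–11 yr: 100 × 23,400 = 2,340,000
  12–15 yr: 160 × 117,800 = 18,848,000
  16+ yr: 320 × 46,700 = 14,944,000
Adjusted estimate = 52,960,000 / 720 = 73555.6 → $73,600.

$73,600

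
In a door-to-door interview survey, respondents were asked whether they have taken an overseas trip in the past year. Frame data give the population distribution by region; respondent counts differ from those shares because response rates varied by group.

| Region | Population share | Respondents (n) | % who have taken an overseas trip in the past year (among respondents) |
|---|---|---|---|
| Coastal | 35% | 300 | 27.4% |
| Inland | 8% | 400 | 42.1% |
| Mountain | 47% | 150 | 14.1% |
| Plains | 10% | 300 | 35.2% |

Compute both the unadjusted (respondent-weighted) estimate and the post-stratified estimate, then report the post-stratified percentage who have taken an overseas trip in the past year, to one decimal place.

Naive respondent-only estimate (weights = respondent counts):
  (300/1150)×27.4 + (400/1150)×42.1 + (150/1150)×14.1 + (300/1150)×35.2 = 32.813%
Reweighting by population region shares:
  0.35×27.4 + 0.08×42.1 + 0.47×14.1 + 0.1×35.2 = 23.105%

23.1%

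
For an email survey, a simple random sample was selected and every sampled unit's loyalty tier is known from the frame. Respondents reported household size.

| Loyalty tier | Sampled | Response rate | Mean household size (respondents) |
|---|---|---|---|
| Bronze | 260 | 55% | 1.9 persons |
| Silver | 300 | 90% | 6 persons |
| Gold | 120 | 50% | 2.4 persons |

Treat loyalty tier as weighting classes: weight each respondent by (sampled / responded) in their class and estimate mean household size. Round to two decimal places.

Inverse-response-rate weighting restores each class to its sampled count, so class totals weight by n_sampled:
  Bronze: 260 × 1.9 = 494
  Silver: 300 × 6 = 1800
  Gold: 120 × 2.4 = 288
Adjusted estimate = 2582 / 680 = 3.79706 → 3.80.

3.80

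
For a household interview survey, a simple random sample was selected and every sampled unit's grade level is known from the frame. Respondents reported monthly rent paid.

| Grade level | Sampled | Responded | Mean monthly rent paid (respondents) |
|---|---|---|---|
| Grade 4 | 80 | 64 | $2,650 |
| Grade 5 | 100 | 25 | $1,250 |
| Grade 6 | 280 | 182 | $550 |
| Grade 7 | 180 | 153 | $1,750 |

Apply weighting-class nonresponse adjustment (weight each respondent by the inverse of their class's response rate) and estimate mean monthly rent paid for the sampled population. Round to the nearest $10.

$1,260

Response rates by class: Grade 4 64/80 = 80%, Grade 5 25/100 = 25%, Grade 6 182/280 = 65%, Grade 7 153/180 = 85%.
Each respondent's weight = sampled/responded in their class; summing within a class gives n_sampled, so:
  Grade 4: 80 × 2650 = 212,000
  Grade 5: 100 × 1250 = 125,000
  Grade 6: 280 × 550 = 154,000
  Grade 7: 180 × 1750 = 315,000
Adjusted estimate = 806,000 / 640 = 1259.38 → $1,260.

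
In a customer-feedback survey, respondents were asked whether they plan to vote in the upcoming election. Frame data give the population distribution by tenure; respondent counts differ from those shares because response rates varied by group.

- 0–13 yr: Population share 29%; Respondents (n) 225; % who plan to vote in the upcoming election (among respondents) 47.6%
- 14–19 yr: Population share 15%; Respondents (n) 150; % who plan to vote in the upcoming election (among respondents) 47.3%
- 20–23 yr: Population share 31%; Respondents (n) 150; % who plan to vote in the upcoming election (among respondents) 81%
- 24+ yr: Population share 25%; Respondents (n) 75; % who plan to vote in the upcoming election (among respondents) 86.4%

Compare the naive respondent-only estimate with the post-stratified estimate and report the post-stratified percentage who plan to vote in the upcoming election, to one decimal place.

67.6%

Without adjustment, the pooled respondent share is:
  (225/600)×47.6 + (150/600)×47.3 + (150/600)×81 + (75/600)×86.4 = 60.725%
Reweighting by population tenure shares:
  0.29×47.6 + 0.15×47.3 + 0.31×81 + 0.25×86.4 = 67.609%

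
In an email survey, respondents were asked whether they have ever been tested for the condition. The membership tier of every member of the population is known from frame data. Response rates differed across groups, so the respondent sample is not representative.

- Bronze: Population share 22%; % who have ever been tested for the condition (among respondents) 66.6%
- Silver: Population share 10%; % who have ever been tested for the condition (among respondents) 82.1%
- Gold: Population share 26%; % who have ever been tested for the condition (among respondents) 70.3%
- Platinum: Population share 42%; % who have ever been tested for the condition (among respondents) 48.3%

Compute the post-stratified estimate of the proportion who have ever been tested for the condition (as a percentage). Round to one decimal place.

61.4%

Post-stratification weights by population share, not respondent share:
  Bronze: 0.22 × 66.6 = 14.652
  Silver: 0.1 × 82.1 = 8.21
  Gold: 0.26 × 70.3 = 18.278
  Platinum: 0.42 × 48.3 = 20.286
Post-stratified estimate = 61.426 → 61.4%.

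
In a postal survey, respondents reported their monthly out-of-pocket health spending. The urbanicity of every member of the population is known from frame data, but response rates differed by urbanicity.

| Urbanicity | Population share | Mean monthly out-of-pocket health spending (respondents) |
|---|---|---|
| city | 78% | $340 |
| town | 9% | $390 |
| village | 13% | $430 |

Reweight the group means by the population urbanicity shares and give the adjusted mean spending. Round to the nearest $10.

Weight each group's respondent value by its population share:
  city: 0.78 × 340 = 265.2
  town: 0.09 × 390 = 35.1
  village: 0.13 × 430 = 55.9
Post-stratified estimate = 356.2 → $360.

$360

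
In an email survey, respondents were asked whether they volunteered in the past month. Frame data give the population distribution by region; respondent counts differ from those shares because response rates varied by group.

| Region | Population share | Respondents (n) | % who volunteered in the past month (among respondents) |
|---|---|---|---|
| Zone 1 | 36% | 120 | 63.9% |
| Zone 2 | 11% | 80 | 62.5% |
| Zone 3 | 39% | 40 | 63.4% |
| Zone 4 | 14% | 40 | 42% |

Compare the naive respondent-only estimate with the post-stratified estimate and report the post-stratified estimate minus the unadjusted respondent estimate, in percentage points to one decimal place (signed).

Without adjustment, the pooled respondent share is:
  (120/280)×63.9 + (80/280)×62.5 + (40/280)×63.4 + (40/280)×42 = 60.3%
Reweighting by population region shares:
  0.36×63.9 + 0.11×62.5 + 0.39×63.4 + 0.14×42 = 60.485%
Difference = 60.485 − 60.3 = 0.185 pp.

+0.2 percentage points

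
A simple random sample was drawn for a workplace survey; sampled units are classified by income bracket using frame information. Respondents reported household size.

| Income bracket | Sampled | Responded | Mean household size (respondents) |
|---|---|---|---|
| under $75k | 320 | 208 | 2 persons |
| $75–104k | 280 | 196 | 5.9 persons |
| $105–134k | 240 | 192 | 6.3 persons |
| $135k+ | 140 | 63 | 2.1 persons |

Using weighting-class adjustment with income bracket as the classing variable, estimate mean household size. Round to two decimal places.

4.18

Response rates by class: under $75k 208/320 = 65%, $75–104k 196/280 = 70%, $105–134k 192/240 = 80%, $135k+ 63/140 = 45%.
With weight = n_sampled/n_responded per class, the weighted class total is n_sampled:
  under $75k: 320 × 2 = 640
  $75–104k: 280 × 5.9 = 1652
  $105–134k: 240 × 6.3 = 1512
  $135k+: 140 × 2.1 = 294
Adjusted estimate = 4098 / 980 = 4.18163 → 4.18.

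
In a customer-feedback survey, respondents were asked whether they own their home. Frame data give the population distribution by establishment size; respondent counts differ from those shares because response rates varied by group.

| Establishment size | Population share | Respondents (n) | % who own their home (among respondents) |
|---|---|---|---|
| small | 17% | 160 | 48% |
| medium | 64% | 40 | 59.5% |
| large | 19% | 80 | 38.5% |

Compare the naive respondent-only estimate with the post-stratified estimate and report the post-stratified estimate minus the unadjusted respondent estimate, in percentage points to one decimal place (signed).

Unadjusted (pooled respondent) estimate weights by respondent counts:
  (160/280)×48 + (40/280)×59.5 + (80/280)×38.5 = 46.9286%
Post-stratified estimate weights by population shares:
  0.17×48 + 0.64×59.5 + 0.19×38.5 = 53.555%
Difference = 53.555 − 46.9286 = 6.6264 pp.

+6.6 percentage points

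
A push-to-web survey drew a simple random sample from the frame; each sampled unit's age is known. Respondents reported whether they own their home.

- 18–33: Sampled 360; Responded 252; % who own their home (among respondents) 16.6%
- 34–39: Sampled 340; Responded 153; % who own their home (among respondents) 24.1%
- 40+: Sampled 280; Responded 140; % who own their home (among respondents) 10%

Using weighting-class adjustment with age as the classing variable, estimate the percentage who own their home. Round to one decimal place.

Response rates by class: 18–33 252/360 = 70%, 34–39 153/340 = 45%, 40+ 140/280 = 50%.
Weighting each respondent by the inverse class response rate inflates each class back to its sampled size, so the class weight is n_sampled:
  18–33: 360 × 16.6 = 5976
  34–39: 340 × 24.1 = 8194
  40+: 280 × 10 = 2800
Adjusted estimate = 16,970 / 980 = 17.3163 → 17.3%.

17.3%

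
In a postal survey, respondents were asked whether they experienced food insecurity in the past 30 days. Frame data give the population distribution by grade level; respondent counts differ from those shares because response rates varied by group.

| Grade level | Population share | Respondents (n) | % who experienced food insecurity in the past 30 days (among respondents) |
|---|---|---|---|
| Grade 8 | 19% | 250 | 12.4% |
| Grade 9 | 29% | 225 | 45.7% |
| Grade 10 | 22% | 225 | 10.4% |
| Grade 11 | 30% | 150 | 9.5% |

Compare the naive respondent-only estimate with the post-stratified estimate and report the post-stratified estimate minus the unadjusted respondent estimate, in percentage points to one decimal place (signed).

+0.6 percentage points

Without adjustment, the pooled respondent share is:
  (250/850)×12.4 + (225/850)×45.7 + (225/850)×10.4 + (150/850)×9.5 = 20.1735%
Reweighting by population grade level shares:
  0.19×12.4 + 0.29×45.7 + 0.22×10.4 + 0.3×9.5 = 20.747%
Difference = 20.747 − 20.1735 = 0.5735 pp.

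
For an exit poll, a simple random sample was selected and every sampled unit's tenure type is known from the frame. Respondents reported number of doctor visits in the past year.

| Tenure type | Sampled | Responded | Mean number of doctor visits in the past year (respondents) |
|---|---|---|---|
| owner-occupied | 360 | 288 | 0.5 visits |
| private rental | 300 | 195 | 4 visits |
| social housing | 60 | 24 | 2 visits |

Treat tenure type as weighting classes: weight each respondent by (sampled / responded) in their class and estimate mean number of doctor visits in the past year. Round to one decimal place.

2.1

Class response rates: owner-occupied 288/360 = 80%, private rental 195/300 = 65%, social housing 24/60 = 40%.
With weight = n_sampled/n_responded per class, the weighted class total is n_sampled:
  owner-occupied: 360 × 0.5 = 180
  private rental: 300 × 4 = 1200
  social housing: 60 × 2 = 120
Adjusted estimate = 1500 / 720 = 2.08333 → 2.1.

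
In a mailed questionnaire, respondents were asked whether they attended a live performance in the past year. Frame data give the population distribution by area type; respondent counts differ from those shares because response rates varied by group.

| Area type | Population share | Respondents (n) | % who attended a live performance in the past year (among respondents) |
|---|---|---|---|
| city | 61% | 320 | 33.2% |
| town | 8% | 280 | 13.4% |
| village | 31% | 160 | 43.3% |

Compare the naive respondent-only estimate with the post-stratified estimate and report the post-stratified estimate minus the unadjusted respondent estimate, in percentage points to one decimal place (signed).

Naive respondent-only estimate (weights = respondent counts):
  (320/760)×33.2 + (280/760)×13.4 + (160/760)×43.3 = 28.0316%
Post-stratified estimate weights by population shares:
  0.61×33.2 + 0.08×13.4 + 0.31×43.3 = 34.747%
Difference = 34.747 − 28.0316 = 6.7154 pp.

+6.7 percentage points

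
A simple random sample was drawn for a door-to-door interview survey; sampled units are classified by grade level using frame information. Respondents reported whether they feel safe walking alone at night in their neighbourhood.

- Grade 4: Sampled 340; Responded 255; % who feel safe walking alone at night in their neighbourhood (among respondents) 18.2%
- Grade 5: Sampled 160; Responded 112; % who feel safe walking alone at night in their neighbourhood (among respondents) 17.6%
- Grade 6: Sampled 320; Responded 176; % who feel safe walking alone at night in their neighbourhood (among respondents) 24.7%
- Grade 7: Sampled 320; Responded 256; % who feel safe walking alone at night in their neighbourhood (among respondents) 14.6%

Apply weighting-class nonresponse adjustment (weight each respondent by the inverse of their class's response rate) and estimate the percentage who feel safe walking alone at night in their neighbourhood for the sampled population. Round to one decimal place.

Class response rates: Grade 4 255/340 = 75%, Grade 5 112/160 = 70%, Grade 6 176/320 = 55%, Grade 7 256/320 = 80%.
Each respondent's weight = sampled/responded in their class; summing within a class gives n_sampled, so:
  Grade 4: 340 × 18.2 = 6188
  Grade 5: 160 × 17.6 = 2816
  Grade 6: 320 × 24.7 = 7904
  Grade 7: 320 × 14.6 = 4672
Adjusted estimate = 21,580 / 1,140 = 18.9298 → 18.9%.

18.9%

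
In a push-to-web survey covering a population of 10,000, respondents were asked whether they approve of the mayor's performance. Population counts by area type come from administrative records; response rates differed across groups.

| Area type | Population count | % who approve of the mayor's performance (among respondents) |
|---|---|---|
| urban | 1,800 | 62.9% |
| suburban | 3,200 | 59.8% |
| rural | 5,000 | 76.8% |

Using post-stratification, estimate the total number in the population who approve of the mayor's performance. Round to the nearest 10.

Each cell contributes its population count × the respondent rate:
  urban: 1,800 × 62.9% = 1132.2
  suburban: 3,200 × 59.8% = 1913.6
  rural: 5,000 × 76.8% = 3840
Estimated total = 6885.8 → 6,890.

6,890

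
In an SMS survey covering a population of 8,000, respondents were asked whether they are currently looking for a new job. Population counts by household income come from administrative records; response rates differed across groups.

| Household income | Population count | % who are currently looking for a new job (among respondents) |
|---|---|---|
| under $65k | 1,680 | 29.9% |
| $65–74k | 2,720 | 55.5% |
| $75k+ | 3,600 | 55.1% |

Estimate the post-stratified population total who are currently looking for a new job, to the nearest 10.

Each cell contributes its population count × the respondent rate:
  under $65k: 1,680 × 29.9% = 502.32
  $65–74k: 2,720 × 55.5% = 1509.6
  $75k+: 3,600 × 55.1% = 1983.6
Estimated total = 3995.52 → 4,000.

4,000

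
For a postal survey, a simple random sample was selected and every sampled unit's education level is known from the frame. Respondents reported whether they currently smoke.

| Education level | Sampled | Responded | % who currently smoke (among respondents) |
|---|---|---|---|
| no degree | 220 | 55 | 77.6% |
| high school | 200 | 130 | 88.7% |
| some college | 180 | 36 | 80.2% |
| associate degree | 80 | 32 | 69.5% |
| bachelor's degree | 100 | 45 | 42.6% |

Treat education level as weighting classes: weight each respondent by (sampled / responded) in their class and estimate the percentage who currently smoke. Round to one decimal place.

Response rates by class: no degree 55/220 = 25%, high school 130/200 = 65%, some college 36/180 = 20%, associate degree 32/80 = 40%, bachelor's degree 45/100 = 45%.
Each respondent's weight = sampled/responded in their class; summing within a class gives n_sampled, so:
  no degree: 220 × 77.6 = 17,072
  high school: 200 × 88.7 = 17,740
  some college: 180 × 80.2 = 14,436
  associate degree: 80 × 69.5 = 5560
  bachelor's degree: 100 × 42.6 = 4260
Adjusted estimate = 59,068 / 780 = 75.7282 → 75.7%.

75.7%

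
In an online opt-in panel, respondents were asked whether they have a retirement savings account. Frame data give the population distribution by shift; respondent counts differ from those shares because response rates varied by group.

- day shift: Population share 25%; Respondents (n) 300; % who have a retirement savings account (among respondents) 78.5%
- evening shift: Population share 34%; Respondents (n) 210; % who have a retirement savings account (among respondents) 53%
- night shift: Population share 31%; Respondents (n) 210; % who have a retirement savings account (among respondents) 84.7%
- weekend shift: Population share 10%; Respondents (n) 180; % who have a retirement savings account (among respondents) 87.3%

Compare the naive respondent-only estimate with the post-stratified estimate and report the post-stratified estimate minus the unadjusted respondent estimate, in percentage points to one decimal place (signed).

Unadjusted (pooled respondent) estimate weights by respondent counts:
  (300/900)×78.5 + (210/900)×53 + (210/900)×84.7 + (180/900)×87.3 = 75.7567%
Post-stratified estimate weights by population shares:
  0.25×78.5 + 0.34×53 + 0.31×84.7 + 0.1×87.3 = 72.632%
Difference = 72.632 − 75.7567 = -3.1247 pp.

-3.1 percentage points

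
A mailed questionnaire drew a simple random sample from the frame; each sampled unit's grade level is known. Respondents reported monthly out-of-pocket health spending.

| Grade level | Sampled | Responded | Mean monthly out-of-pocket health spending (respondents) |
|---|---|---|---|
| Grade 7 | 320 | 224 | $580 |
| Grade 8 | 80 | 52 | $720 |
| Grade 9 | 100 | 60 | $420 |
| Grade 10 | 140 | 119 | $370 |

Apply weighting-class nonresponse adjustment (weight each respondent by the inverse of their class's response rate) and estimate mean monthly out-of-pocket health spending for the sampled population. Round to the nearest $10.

Response rates by class: Grade 7 224/320 = 70%, Grade 8 52/80 = 65%, Grade 9 60/100 = 60%, Grade 10 119/140 = 85%.
Inverse-response-rate weighting restores each class to its sampled count, so class totals weight by n_sampled:
  Grade 7: 320 × 580 = 185,600
  Grade 8: 80 × 720 = 57,600
  Grade 9: 100 × 420 = 42,000
  Grade 10: 140 × 370 = 51,800
Adjusted estimate = 337,000 / 640 = 526.562 → $530.

$530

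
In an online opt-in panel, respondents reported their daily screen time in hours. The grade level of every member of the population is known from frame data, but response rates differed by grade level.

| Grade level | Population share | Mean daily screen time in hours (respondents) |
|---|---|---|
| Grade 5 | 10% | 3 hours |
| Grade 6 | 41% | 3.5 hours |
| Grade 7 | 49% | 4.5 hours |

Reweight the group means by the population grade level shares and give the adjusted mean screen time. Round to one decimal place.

Reweight to the known grade level distribution:
  Grade 5: 0.1 × 3 = 0.3
  Grade 6: 0.41 × 3.5 = 1.435
  Grade 7: 0.49 × 4.5 = 2.205
Post-stratified estimate = 3.94 → 3.9.

3.9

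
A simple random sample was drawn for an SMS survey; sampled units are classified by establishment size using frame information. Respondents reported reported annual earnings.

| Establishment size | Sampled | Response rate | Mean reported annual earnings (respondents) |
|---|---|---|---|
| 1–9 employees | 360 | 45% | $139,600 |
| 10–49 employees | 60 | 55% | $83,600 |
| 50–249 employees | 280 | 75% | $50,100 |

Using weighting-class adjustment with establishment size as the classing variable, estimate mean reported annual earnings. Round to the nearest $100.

$99,000

Each respondent's weight = sampled/responded in their class; summing within a class gives n_sampled, so:
  1–9 employees: 360 × 139,600 = 50,256,000
  10–49 employees: 60 × 83,600 = 5,016,000
  50–249 employees: 280 × 50,100 = 14,028,000
Adjusted estimate = 69,300,000 / 700 = 99,000 → $99,000.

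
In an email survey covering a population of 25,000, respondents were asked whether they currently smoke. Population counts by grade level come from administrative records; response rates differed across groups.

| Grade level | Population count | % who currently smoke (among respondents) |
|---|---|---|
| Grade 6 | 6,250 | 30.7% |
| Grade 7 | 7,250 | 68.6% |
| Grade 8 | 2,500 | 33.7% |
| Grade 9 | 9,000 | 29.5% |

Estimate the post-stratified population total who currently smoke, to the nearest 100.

Estimated count per cell = population count × respondent percentage:
  Grade 6: 6,250 × 30.7% = 1918.75
  Grade 7: 7,250 × 68.6% = 4973.5
  Grade 8: 2,500 × 33.7% = 842.5
  Grade 9: 9,000 × 29.5% = 2655
Estimated total = 10389.8 → 10,400.

10,400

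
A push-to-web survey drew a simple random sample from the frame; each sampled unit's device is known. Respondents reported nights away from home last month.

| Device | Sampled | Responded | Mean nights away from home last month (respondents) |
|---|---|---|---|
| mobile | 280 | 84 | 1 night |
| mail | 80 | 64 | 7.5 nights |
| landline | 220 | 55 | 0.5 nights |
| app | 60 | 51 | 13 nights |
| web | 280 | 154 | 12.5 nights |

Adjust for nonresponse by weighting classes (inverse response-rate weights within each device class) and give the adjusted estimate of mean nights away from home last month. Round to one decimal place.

5.7

Response rates by class: mobile 84/280 = 30%, mail 64/80 = 80%, landline 55/220 = 25%, app 51/60 = 85%, web 154/280 = 55%.
Each respondent's weight = sampled/responded in their class; summing within a class gives n_sampled, so:
  mobile: 280 × 1 = 280
  mail: 80 × 7.5 = 600
  landline: 220 × 0.5 = 110
  app: 60 × 13 = 780
  web: 280 × 12.5 = 3500
Adjusted estimate = 5270 / 920 = 5.72826 → 5.7.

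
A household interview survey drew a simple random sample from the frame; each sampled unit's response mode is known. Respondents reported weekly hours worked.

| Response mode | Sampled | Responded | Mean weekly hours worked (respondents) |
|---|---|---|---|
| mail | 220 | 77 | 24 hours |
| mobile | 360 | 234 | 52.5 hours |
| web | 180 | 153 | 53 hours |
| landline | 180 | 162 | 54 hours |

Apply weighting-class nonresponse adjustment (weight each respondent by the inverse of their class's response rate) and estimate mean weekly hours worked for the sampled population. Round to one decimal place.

46.2

Class response rates: mail 77/220 = 35%, mobile 234/360 = 65%, web 153/180 = 85%, landline 162/180 = 90%.
Each respondent's weight = sampled/responded in their class; summing within a class gives n_sampled, so:
  mail: 220 × 24 = 5280
  mobile: 360 × 52.5 = 18,900
  web: 180 × 53 = 9540
  landline: 180 × 54 = 9720
Adjusted estimate = 43,440 / 940 = 46.2128 → 46.2.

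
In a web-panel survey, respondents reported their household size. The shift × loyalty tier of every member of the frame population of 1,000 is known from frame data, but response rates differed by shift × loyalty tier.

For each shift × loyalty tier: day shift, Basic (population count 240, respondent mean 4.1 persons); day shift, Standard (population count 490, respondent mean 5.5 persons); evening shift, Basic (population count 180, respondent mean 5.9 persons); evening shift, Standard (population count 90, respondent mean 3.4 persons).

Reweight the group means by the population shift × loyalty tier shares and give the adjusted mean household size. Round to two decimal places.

5.05

Post-stratification weights by population share, not respondent share:
  day shift, Basic: (240/1,000) × 4.1 = 0.984
  day shift, Standard: (490/1,000) × 5.5 = 2.695
  evening shift, Basic: (180/1,000) × 5.9 = 1.062
  evening shift, Standard: (90/1,000) × 3.4 = 0.306
Post-stratified estimate = 5.047 → 5.05.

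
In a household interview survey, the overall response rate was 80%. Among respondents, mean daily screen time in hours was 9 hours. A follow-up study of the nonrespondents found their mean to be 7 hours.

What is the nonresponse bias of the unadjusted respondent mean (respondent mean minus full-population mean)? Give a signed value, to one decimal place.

Nonresponse fraction = 1 − 0.8 = 0.2.
Bias = (nonresponse fraction) × (respondent mean − nonrespondent mean)
     = 0.2 × (9 − 7) = 0.2 × 2 = 0.4.

+0.4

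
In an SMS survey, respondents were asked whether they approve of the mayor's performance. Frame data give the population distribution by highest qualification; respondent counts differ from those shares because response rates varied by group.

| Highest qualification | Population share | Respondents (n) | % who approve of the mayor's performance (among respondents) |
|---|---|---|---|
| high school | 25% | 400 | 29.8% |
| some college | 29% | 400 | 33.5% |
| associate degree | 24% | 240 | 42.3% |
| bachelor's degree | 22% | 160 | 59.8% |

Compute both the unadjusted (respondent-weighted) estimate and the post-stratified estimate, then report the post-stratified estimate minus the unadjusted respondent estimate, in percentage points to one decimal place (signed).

+2.9 percentage points

Naive respondent-only estimate (weights = respondent counts):
  (400/1200)×29.8 + (400/1200)×33.5 + (240/1200)×42.3 + (160/1200)×59.8 = 37.5333%
Post-stratifying to population shares instead:
  0.25×29.8 + 0.29×33.5 + 0.24×42.3 + 0.22×59.8 = 40.473%
Difference = 40.473 − 37.5333 = 2.9397 pp.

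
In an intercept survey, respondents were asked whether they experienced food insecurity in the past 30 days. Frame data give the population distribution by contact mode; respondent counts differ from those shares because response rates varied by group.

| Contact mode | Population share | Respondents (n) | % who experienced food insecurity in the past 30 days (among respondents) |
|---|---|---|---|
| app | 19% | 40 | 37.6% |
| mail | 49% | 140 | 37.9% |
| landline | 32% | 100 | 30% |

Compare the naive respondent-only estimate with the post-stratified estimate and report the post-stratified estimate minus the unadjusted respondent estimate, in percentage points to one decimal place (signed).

Unadjusted (pooled respondent) estimate weights by respondent counts:
  (40/280)×37.6 + (140/280)×37.9 + (100/280)×30 = 35.0357%
Reweighting by population contact mode shares:
  0.19×37.6 + 0.49×37.9 + 0.32×30 = 35.315%
Difference = 35.315 − 35.0357 = 0.2793 pp.

+0.3 percentage points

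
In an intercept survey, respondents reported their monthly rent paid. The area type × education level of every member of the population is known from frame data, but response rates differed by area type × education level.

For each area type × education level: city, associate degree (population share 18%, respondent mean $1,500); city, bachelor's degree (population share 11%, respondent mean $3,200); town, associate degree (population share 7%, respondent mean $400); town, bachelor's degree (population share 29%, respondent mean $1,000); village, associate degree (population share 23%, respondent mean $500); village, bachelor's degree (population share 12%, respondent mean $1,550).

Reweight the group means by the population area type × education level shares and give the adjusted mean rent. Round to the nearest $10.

$1,240

Reweight to the known area type × education level distribution:
  city, associate degree: 0.18 × 1500 = 270
  city, bachelor's degree: 0.11 × 3200 = 352
  town, associate degree: 0.07 × 400 = 28
  town, bachelor's degree: 0.29 × 1000 = 290
  village, associate degree: 0.23 × 500 = 115
  village, bachelor's degree: 0.12 × 1550 = 186
Post-stratified estimate = 1241 → $1,240.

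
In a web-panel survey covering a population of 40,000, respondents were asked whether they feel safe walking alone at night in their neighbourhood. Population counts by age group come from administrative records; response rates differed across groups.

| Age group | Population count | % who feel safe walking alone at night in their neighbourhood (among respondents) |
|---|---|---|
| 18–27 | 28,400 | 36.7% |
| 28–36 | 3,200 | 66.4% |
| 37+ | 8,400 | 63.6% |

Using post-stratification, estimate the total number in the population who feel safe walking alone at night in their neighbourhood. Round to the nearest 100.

17,900

Estimated count per cell = population count × respondent percentage:
  18–27: 28,400 × 36.7% = 10422.8
  28–36: 3,200 × 66.4% = 2124.8
  37+: 8,400 × 63.6% = 5342.4
Estimated total = 17,890 → 17,900.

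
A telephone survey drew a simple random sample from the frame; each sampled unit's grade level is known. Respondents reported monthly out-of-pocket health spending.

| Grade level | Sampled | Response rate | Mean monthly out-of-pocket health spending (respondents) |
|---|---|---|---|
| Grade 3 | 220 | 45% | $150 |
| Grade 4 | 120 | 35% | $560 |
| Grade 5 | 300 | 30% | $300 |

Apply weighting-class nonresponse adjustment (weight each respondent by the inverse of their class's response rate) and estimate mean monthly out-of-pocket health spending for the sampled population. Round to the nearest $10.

Each respondent's weight = sampled/responded in their class; summing within a class gives n_sampled, so:
  Grade 3: 220 × 150 = 33,000
  Grade 4: 120 × 560 = 67,200
  Grade 5: 300 × 300 = 90,000
Adjusted estimate = 190,200 / 640 = 297.188 → $300.

$300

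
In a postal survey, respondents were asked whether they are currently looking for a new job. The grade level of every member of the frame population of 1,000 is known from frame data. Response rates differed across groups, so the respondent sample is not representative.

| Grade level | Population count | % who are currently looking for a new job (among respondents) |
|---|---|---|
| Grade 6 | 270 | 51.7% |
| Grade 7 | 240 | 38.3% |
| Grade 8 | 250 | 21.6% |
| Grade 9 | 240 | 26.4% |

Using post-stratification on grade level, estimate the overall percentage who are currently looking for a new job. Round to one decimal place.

Each cell contributes population-share × respondent value:
  Grade 6: (270/1,000) × 51.7 = 13.959
  Grade 7: (240/1,000) × 38.3 = 9.192
  Grade 8: (250/1,000) × 21.6 = 5.4
  Grade 9: (240/1,000) × 26.4 = 6.336
Post-stratified estimate = 34.887 → 34.9%.

34.9%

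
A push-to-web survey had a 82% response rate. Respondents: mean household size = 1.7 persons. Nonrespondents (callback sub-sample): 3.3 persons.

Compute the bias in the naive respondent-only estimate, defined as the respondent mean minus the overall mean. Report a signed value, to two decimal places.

Nonresponse fraction = 1 − 0.82 = 0.18.
Bias = (nonresponse fraction) × (respondent mean − nonrespondent mean)
     = 0.18 × (1.7 − 3.3) = 0.18 × -1.6 = -0.288.

-0.29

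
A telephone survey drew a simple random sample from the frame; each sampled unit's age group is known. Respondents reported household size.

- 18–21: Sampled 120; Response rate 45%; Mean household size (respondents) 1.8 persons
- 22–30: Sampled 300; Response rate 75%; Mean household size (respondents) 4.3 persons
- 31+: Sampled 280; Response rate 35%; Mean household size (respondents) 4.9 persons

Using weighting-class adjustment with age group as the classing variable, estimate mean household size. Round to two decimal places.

Inverse-response-rate weighting restores each class to its sampled count, so class totals weight by n_sampled:
  18–21: 120 × 1.8 = 216
  22–30: 300 × 4.3 = 1290
  31+: 280 × 4.9 = 1372
Adjusted estimate = 2878 / 700 = 4.11143 → 4.11.

4.11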